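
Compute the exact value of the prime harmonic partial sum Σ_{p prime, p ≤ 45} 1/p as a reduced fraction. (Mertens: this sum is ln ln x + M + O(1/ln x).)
Σ 1/p = 21460568175640361/13082761331670030

π(45) = 14, so the primes ≤ 45 are [2, 3, 5, 7, 11, 13, 17, 19, 23, 29, 31, 37, 41, 43]. Summing 1/p over these primes: 21460568175640361/13082761331670030 ≈ 1.6404. Mertens estimate ln ln(45) + 0.2615 ≈ 1.5983.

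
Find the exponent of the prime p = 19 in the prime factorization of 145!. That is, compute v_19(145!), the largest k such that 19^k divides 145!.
v_19(145!) = 7

Legendre's formula: v_p(n!) = Σ_{k ≥ 1} ⌊n / p^k⌋. For p = 19, n = 145, the terms are:
  ⌊145/19^1⌋ = ⌊145/19⌋ = 7
(the next term ⌊145/19^2⌋ = 0, terminating the sum). Summing: v_19(145!) = 7 = 7.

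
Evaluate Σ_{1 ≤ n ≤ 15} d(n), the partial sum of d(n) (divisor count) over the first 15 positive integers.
Σ_{n ≤ 15} d(n) = 45

Compute d(n) for each 1 ≤ n ≤ 15: d(1) = 1, d(2) = 2, d(3) = 2, d(4) = 3, d(5) = 2, d(6) = 4, d(7) = 2, d(8) = 4, d(9) = 3, d(10) = 4, d(11) = 2, d(12) = 6, d(13) = 2, d(14) = 4, d(15) = 4. Summing all 15 values: 45. (Dirichlet's divisor formula: Σ_{n ≤ x} d(n) = x ln(x) + (2γ − 1) x + O(√x). For x = 15, the asymptotic estimate is ≈ 42.94.)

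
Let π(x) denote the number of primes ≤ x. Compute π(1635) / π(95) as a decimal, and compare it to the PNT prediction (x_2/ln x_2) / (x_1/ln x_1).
π(1635)/π(95) = 258/24 ≈ 10.7500;  PNT prediction ≈ 10.5920.

π(95) = 24 and π(1635) = 258, so π(1635)/π(95) ≈ 10.7500. The PNT-predicted ratio is (1635/ln(1635)) / (95/ln(95)) ≈ 10.5920. The two agree to within a few percent, as expected.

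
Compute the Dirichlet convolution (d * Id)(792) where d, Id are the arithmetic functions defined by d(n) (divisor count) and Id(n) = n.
(d * Id)(792) = 6084

Divisors of 792: [1, 2, 3, 4, 6, 8, 9, 11, 12, 18, 22, 24, 33, 36, 44, 66, 72, 88, 99, 132, 198, 264, 396, 792]. For each d | 792:
  d = 1: d(1) · Id(792/1) = 1 · 792 = 792
  d = 2: d(2) · Id(792/2) = 2 · 396 = 792
  d = 3: d(3) · Id(792/3) = 2 · 264 = 528
  d = 4: d(4) · Id(792/4) = 3 · 198 = 594
  d = 6: d(6) · Id(792/6) = 4 · 132 = 528
  d = 8: d(8) · Id(792/8) = 4 · 99 = 396
  d = 9: d(9) · Id(792/9) = 3 · 88 = 264
  d = 11: d(11) · Id(792/11) = 2 · 72 = 144
  d = 12: d(12) · Id(792/12) = 6 · 66 = 396
  d = 18: d(18) · Id(792/18) = 6 · 44 = 264
  d = 22: d(22) · Id(792/22) = 4 · 36 = 144
  d = 24: d(24) · Id(792/24) = 8 · 33 = 264
  d = 33: d(33) · Id(792/33) = 4 · 24 = 96
  d = 36: d(36) · Id(792/36) = 9 · 22 = 198
  d = 44: d(44) · Id(792/44) = 6 · 18 = 108
  d = 66: d(66) · Id(792/66) = 8 · 12 = 96
  d = 72: d(72) · Id(792/72) = 12 · 11 = 132
  d = 88: d(88) · Id(792/88) = 8 · 9 = 72
  d = 99: d(99) · Id(792/99) = 6 · 8 = 48
  d = 132: d(132) · Id(792/132) = 12 · 6 = 72
  d = 198: d(198) · Id(792/198) = 12 · 4 = 48
  d = 264: d(264) · Id(792/264) = 16 · 3 = 48
  d = 396: d(396) · Id(792/396) = 18 · 2 = 36
  d = 792: d(792) · Id(792/792) = 24 · 1 = 24
Summing: (d * Id)(792) = 792 + 792 + 528 + 594 + 528 + 396 + 264 + 144 + 396 + 264 + 144 + 264 + 96 + 198 + 108 + 96 + 132 + 72 + 48 + 72 + 48 + 48 + 36 + 24 = 6084.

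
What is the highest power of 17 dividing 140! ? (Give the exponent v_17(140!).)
v_17(140!) = 8

Legendre's formula: v_p(n!) = Σ_{k ≥ 1} ⌊n / p^k⌋. For p = 17, n = 140, the terms are:
  ⌊140/17^1⌋ = ⌊140/17⌋ = 8
(the next term ⌊140/17^2⌋ = 0, terminating the sum). Summing: v_17(140!) = 8 = 8.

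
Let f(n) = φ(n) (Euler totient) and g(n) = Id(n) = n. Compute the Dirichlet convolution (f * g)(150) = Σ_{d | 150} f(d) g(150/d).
(φ * Id)(150) = 975

Divisors of 150: [1, 2, 3, 5, 6, 10, 15, 25, 30, 50, 75, 150]. For each d | 150:
  d = 1: φ(1) · Id(150/1) = 1 · 150 = 150
  d = 2: φ(2) · Id(150/2) = 1 · 75 = 75
  d = 3: φ(3) · Id(150/3) = 2 · 50 = 100
  d = 5: φ(5) · Id(150/5) = 4 · 30 = 120
  d = 6: φ(6) · Id(150/6) = 2 · 25 = 50
  d = 10: φ(10) · Id(150/10) = 4 · 15 = 60
  d = 15: φ(15) · Id(150/15) = 8 · 10 = 80
  d = 25: φ(25) · Id(150/25) = 20 · 6 = 120
  d = 30: φ(30) · Id(150/30) = 8 · 5 = 40
  d = 50: φ(50) · Id(150/50) = 20 · 3 = 60
  d = 75: φ(75) · Id(150/75) = 40 · 2 = 80
  d = 150: φ(150) · Id(150/150) = 40 · 1 = 40
Summing: (φ * Id)(150) = 150 + 75 + 100 + 120 + 50 + 60 + 80 + 120 + 40 + 60 + 80 + 40 = 975.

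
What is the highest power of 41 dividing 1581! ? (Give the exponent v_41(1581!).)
v_41(1581!) = 38

Legendre's formula: v_p(n!) = Σ_{k ≥ 1} ⌊n / p^k⌋. For p = 41, n = 1581, the terms are:
  ⌊1581/41^1⌋ = ⌊1581/41⌋ = 38
(the next term ⌊1581/41^2⌋ = 0, terminating the sum). Summing: v_41(1581!) = 38 = 38.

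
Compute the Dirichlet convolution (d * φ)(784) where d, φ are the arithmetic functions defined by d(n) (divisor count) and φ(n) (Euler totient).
(d * φ)(784) = 1767

Divisors of 784: [1, 2, 4, 7, 8, 14, 16, 28, 49, 56, 98, 112, 196, 392, 784]. For each d | 784:
  d = 1: d(1) · φ(784/1) = 1 · 336 = 336
  d = 2: d(2) · φ(784/2) = 2 · 168 = 336
  d = 4: d(4) · φ(784/4) = 3 · 84 = 252
  d = 7: d(7) · φ(784/7) = 2 · 48 = 96
  d = 8: d(8) · φ(784/8) = 4 · 42 = 168
  d = 14: d(14) · φ(784/14) = 4 · 24 = 96
  d = 16: d(16) · φ(784/16) = 5 · 42 = 210
  d = 28: d(28) · φ(784/28) = 6 · 12 = 72
  d = 49: d(49) · φ(784/49) = 3 · 8 = 24
  d = 56: d(56) · φ(784/56) = 8 · 6 = 48
  d = 98: d(98) · φ(784/98) = 6 · 4 = 24
  d = 112: d(112) · φ(784/112) = 10 · 6 = 60
  d = 196: d(196) · φ(784/196) = 9 · 2 = 18
  d = 392: d(392) · φ(784/392) = 12 · 1 = 12
  d = 784: d(784) · φ(784/784) = 15 · 1 = 15
Summing: (d * φ)(784) = 336 + 336 + 252 + 96 + 168 + 96 + 210 + 72 + 24 + 48 + 24 + 60 + 18 + 12 + 15 = 1767.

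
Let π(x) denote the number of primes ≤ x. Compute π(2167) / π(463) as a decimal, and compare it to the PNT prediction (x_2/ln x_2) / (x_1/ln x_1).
π(2167)/π(463) = 326/90 ≈ 3.6222;  PNT prediction ≈ 3.7399.

π(463) = 90 and π(2167) = 326, so π(2167)/π(463) ≈ 3.6222. The PNT-predicted ratio is (2167/ln(2167)) / (463/ln(463)) ≈ 3.7399. The two agree to within a few percent, as expected.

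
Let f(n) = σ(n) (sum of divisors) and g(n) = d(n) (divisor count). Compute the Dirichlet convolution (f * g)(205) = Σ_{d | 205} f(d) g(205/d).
(σ * d)(205) = 352

Divisors of 205: [1, 5, 41, 205]. For each d | 205:
  d = 1: σ(1) · d(205/1) = 1 · 4 = 4
  d = 5: σ(5) · d(205/5) = 6 · 2 = 12
  d = 41: σ(41) · d(205/41) = 42 · 2 = 84
  d = 205: σ(205) · d(205/205) = 252 · 1 = 252
Summing: (σ * d)(205) = 4 + 12 + 84 + 252 = 352.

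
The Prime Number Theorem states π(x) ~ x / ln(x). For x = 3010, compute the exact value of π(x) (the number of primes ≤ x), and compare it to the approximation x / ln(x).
π(3010) = 431;  x/ln(x) ≈ 375.79;  relative error ≈ 12.81%.

Directly count primes up to 3010: π(3010) = 431. The PNT approximation gives 3010/ln(3010) ≈ 3010/8.00970 ≈ 375.79. Relative error (π(x) − x/ln(x)) / π(x) ≈ 12.81%; the approximation is known to undercount slightly (Li(x) is a better estimate).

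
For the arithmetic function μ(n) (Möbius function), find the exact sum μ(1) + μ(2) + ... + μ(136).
Σ_{n ≤ 136} μ(n) = -1

Compute μ(n) for each 1 ≤ n ≤ 136: μ(1) = 1, μ(2) = -1, μ(3) = -1, μ(4) = 0, μ(5) = -1, μ(6) = 1, μ(7) = -1, μ(8) = 0, μ(9) = 0, μ(10) = 1, μ(11) = -1, μ(12) = 0, μ(13) = -1, μ(14) = 1, μ(15) = 1, μ(16) = 0, μ(17) = -1, μ(18) = 0, μ(19) = -1, μ(20) = 0, μ(21) = 1, μ(22) = 1, μ(23) = -1, μ(24) = 0, μ(25) = 0, μ(26) = 1, μ(27) = 0, μ(28) = 0, μ(29) = -1, μ(30) = -1, μ(31) = -1, μ(32) = 0, μ(33) = 1, μ(34) = 1, μ(35) = 1, μ(36) = 0, μ(37) = -1, μ(38) = 1, μ(39) = 1, μ(40) = 0, μ(41) = -1, μ(42) = -1, μ(43) = -1, μ(44) = 0, μ(45) = 0, μ(46) = 1, μ(47) = -1, μ(48) = 0, μ(49) = 0, μ(50) = 0, μ(51) = 1, μ(52) = 0, μ(53) = -1, μ(54) = 0, μ(55) = 1, μ(56) = 0, μ(57) = 1, μ(58) = 1, μ(59) = -1, μ(60) = 0, μ(61) = -1, μ(62) = 1, μ(63) = 0, μ(64) = 0, μ(65) = 1, μ(66) = -1, μ(67) = -1, μ(68) = 0, μ(69) = 1, μ(70) = -1, μ(71) = -1, μ(72) = 0, μ(73) = -1, μ(74) = 1, μ(75) = 0, μ(76) = 0, μ(77) = 1, μ(78) = -1, μ(79) = -1, μ(80) = 0, μ(81) = 0, μ(82) = 1, μ(83) = -1, μ(84) = 0, μ(85) = 1, μ(86) = 1, μ(87) = 1, μ(88) = 0, μ(89) = -1, μ(90) = 0, μ(91) = 1, μ(92) = 0, μ(93) = 1, μ(94) = 1, μ(95) = 1, μ(96) = 0, μ(97) = -1, μ(98) = 0, μ(99) = 0, μ(100) = 0, μ(101) = -1, μ(102) = -1, μ(103) = -1, μ(104) = 0, μ(105) = -1, μ(106) = 1, μ(107) = -1, μ(108) = 0, μ(109) = -1, μ(110) = -1, μ(111) = 1, μ(112) = 0, μ(113) = -1, μ(114) = -1, μ(115) = 1, μ(116) = 0, μ(117) = 0, μ(118) = 1, μ(119) = 1, μ(120) = 0, μ(121) = 0, μ(122) = 1, μ(123) = 1, μ(124) = 0, μ(125) = 0, μ(126) = 0, μ(127) = -1, μ(128) = 0, μ(129) = 1, μ(130) = -1, μ(131) = -1, μ(132) = 0, μ(133) = 1, μ(134) = 1, μ(135) = 0, μ(136) = 0. Summing all 136 values: -1. (Mertens function M(x) = Σ_{n ≤ x} μ(n); on average M(x) should be small (PNT ⟺ M(x) = o(x)).)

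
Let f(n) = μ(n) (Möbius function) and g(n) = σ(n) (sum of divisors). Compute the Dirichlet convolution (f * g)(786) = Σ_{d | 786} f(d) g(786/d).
(μ * σ)(786) = 786

Divisors of 786: [1, 2, 3, 6, 131, 262, 393, 786]. For each d | 786:
  d = 1: μ(1) · σ(786/1) = 1 · 1584 = 1584
  d = 2: μ(2) · σ(786/2) = -1 · 528 = -528
  d = 3: μ(3) · σ(786/3) = -1 · 396 = -396
  d = 6: μ(6) · σ(786/6) = 1 · 132 = 132
  d = 131: μ(131) · σ(786/131) = -1 · 12 = -12
  d = 262: μ(262) · σ(786/262) = 1 · 4 = 4
  d = 393: μ(393) · σ(786/393) = 1 · 3 = 3
  d = 786: μ(786) · σ(786/786) = -1 · 1 = -1
Summing: (μ * σ)(786) = 1584 + -528 + -396 + 132 + -12 + 4 + 3 + -1 = 786.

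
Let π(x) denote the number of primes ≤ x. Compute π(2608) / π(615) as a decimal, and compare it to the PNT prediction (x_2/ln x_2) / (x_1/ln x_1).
π(2608)/π(615) = 378/112 ≈ 3.3750;  PNT prediction ≈ 3.4618.

π(615) = 112 and π(2608) = 378, so π(2608)/π(615) ≈ 3.3750. The PNT-predicted ratio is (2608/ln(2608)) / (615/ln(615)) ≈ 3.4618. The two agree to within a few percent, as expected.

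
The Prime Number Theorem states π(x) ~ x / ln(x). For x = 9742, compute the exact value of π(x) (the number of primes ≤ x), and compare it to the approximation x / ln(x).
π(9742) = 1201;  x/ln(x) ≈ 1060.73;  relative error ≈ 11.68%.

Directly count primes up to 9742: π(9742) = 1201. The PNT approximation gives 9742/ln(9742) ≈ 9742/9.18420 ≈ 1060.73. Relative error (π(x) − x/ln(x)) / π(x) ≈ 11.68%; the approximation is known to undercount slightly (Li(x) is a better estimate).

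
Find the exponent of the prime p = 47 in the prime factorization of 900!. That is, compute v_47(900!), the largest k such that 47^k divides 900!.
v_47(900!) = 19

Legendre's formula: v_p(n!) = Σ_{k ≥ 1} ⌊n / p^k⌋. For p = 47, n = 900, the terms are:
  ⌊900/47^1⌋ = ⌊900/47⌋ = 19
(the next term ⌊900/47^2⌋ = 0, terminating the sum). Summing: v_47(900!) = 19 = 19.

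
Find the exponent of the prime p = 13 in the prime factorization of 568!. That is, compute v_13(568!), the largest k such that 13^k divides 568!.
v_13(568!) = 46

Legendre's formula: v_p(n!) = Σ_{k ≥ 1} ⌊n / p^k⌋. For p = 13, n = 568, the terms are:
  ⌊568/13^1⌋ = ⌊568/13⌋ = 43
  ⌊568/13^2⌋ = ⌊568/169⌋ = 3
(the next term ⌊568/13^3⌋ = 0, terminating the sum). Summing: v_13(568!) = 43 + 3 = 46.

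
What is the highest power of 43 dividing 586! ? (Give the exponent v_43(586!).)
v_43(586!) = 13

Legendre's formula: v_p(n!) = Σ_{k ≥ 1} ⌊n / p^k⌋. For p = 43, n = 586, the terms are:
  ⌊586/43^1⌋ = ⌊586/43⌋ = 13
(the next term ⌊586/43^2⌋ = 0, terminating the sum). Summing: v_43(586!) = 13 = 13.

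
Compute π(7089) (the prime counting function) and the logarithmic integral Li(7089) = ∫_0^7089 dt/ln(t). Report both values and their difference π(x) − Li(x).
π(7089) = 909;  Li(7089) ≈ 924.38;  π(x) − Li(x) ≈ -15.38.

Direct count of primes ≤ 7089 gives π(7089) = 909. Numerical evaluation of the logarithmic integral gives Li(7089) ≈ 924.38. The difference π(x) − Li(x) ≈ -15.38 is typically negative for small/moderate x (Li(x) overestimates), though Littlewood's theorem shows this sign changes infinitely often.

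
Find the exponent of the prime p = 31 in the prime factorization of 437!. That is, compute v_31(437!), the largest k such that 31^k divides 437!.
v_31(437!) = 14

Legendre's formula: v_p(n!) = Σ_{k ≥ 1} ⌊n / p^k⌋. For p = 31, n = 437, the terms are:
  ⌊437/31^1⌋ = ⌊437/31⌋ = 14
(the next term ⌊437/31^2⌋ = 0, terminating the sum). Summing: v_31(437!) = 14 = 14.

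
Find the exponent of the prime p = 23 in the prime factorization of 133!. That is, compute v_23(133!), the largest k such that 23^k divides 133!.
v_23(133!) = 5

Legendre's formula: v_p(n!) = Σ_{k ≥ 1} ⌊n / p^k⌋. For p = 23, n = 133, the terms are:
  ⌊133/23^1⌋ = ⌊133/23⌋ = 5
(the next term ⌊133/23^2⌋ = 0, terminating the sum). Summing: v_23(133!) = 5 = 5.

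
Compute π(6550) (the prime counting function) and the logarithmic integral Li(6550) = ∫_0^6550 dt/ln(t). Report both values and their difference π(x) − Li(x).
π(6550) = 845;  Li(6550) ≈ 863.31;  π(x) − Li(x) ≈ -18.31.

Direct count of primes ≤ 6550 gives π(6550) = 845. Numerical evaluation of the logarithmic integral gives Li(6550) ≈ 863.31. The difference π(x) − Li(x) ≈ -18.31 is typically negative for small/moderate x (Li(x) overestimates), though Littlewood's theorem shows this sign changes infinitely often.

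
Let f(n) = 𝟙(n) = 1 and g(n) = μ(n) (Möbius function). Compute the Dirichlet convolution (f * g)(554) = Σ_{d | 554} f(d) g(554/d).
(𝟙 * μ)(554) = 0

Divisors of 554: [1, 2, 277, 554]. For each d | 554:
  d = 1: 𝟙(1) · μ(554/1) = 1 · 1 = 1
  d = 2: 𝟙(2) · μ(554/2) = 1 · -1 = -1
  d = 277: 𝟙(277) · μ(554/277) = 1 · -1 = -1
  d = 554: 𝟙(554) · μ(554/554) = 1 · 1 = 1
Summing: (𝟙 * μ)(554) = 1 + -1 + -1 + 1 = 0.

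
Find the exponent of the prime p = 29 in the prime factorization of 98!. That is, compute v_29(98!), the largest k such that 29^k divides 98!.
v_29(98!) = 3

Legendre's formula: v_p(n!) = Σ_{k ≥ 1} ⌊n / p^k⌋. For p = 29, n = 98, the terms are:
  ⌊98/29^1⌋ = ⌊98/29⌋ = 3
(the next term ⌊98/29^2⌋ = 0, terminating the sum). Summing: v_29(98!) = 3 = 3.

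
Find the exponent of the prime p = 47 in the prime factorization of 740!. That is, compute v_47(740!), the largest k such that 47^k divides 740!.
v_47(740!) = 15

Legendre's formula: v_p(n!) = Σ_{k ≥ 1} ⌊n / p^k⌋. For p = 47, n = 740, the terms are:
  ⌊740/47^1⌋ = ⌊740/47⌋ = 15
(the next term ⌊740/47^2⌋ = 0, terminating the sum). Summing: v_47(740!) = 15 = 15.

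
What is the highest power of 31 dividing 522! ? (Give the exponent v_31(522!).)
v_31(522!) = 16

Legendre's formula: v_p(n!) = Σ_{k ≥ 1} ⌊n / p^k⌋. For p = 31, n = 522, the terms are:
  ⌊522/31^1⌋ = ⌊522/31⌋ = 16
(the next term ⌊522/31^2⌋ = 0, terminating the sum). Summing: v_31(522!) = 16 = 16.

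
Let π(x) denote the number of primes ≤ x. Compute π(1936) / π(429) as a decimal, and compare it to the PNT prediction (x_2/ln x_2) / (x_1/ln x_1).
π(1936)/π(429) = 295/82 ≈ 3.5976;  PNT prediction ≈ 3.6143.

π(429) = 82 and π(1936) = 295, so π(1936)/π(429) ≈ 3.5976. The PNT-predicted ratio is (1936/ln(1936)) / (429/ln(429)) ≈ 3.6143. The two agree to within a few percent, as expected.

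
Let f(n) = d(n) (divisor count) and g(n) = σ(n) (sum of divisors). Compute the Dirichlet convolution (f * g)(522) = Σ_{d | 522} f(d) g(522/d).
(d * σ)(522) = 3840

Divisors of 522: [1, 2, 3, 6, 9, 18, 29, 58, 87, 174, 261, 522]. For each d | 522:
  d = 1: d(1) · σ(522/1) = 1 · 1170 = 1170
  d = 2: d(2) · σ(522/2) = 2 · 390 = 780
  d = 3: d(3) · σ(522/3) = 2 · 360 = 720
  d = 6: d(6) · σ(522/6) = 4 · 120 = 480
  d = 9: d(9) · σ(522/9) = 3 · 90 = 270
  d = 18: d(18) · σ(522/18) = 6 · 30 = 180
  d = 29: d(29) · σ(522/29) = 2 · 39 = 78
  d = 58: d(58) · σ(522/58) = 4 · 13 = 52
  d = 87: d(87) · σ(522/87) = 4 · 12 = 48
  d = 174: d(174) · σ(522/174) = 8 · 4 = 32
  d = 261: d(261) · σ(522/261) = 6 · 3 = 18
  d = 522: d(522) · σ(522/522) = 12 · 1 = 12
Summing: (d * σ)(522) = 1170 + 780 + 720 + 480 + 270 + 180 + 78 + 52 + 48 + 32 + 18 + 12 = 3840.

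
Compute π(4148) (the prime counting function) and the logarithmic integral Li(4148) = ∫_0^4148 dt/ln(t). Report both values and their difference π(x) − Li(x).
π(4148) = 570;  Li(4148) ≈ 583.17;  π(x) − Li(x) ≈ -13.17.

Direct count of primes ≤ 4148 gives π(4148) = 570. Numerical evaluation of the logarithmic integral gives Li(4148) ≈ 583.17. The difference π(x) − Li(x) ≈ -13.17 is typically negative for small/moderate x (Li(x) overestimates), though Littlewood's theorem shows this sign changes infinitely often.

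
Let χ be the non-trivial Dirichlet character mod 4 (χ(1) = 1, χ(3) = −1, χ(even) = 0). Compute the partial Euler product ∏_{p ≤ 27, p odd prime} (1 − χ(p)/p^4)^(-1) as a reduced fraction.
∏ = 2907090265708363109850475/2939590979896221115088896

The odd primes p ≤ 27 are [3, 5, 7, 11, 13, 17, 19, 23]. For each, χ(p) = 1 if p ≡ 1 mod 4, χ(p) = −1 if p ≡ 3 mod 4. Taking (1 − χ(p)/p^4)^(-1) = p^4/(p^4 − χ(p)): (1 − (-1)/3^4)^(-1) · (1 − (1)/5^4)^(-1) · (1 − (-1)/7^4)^(-1) · (1 − (-1)/11^4)^(-1) · (1 − (1)/13^4)^(-1) · (1 − (1)/17^4)^(-1) · (1 − (-1)/19^4)^(-1) · (1 − (-1)/23^4)^(-1) = 2907090265708363109850475/2939590979896221115088896.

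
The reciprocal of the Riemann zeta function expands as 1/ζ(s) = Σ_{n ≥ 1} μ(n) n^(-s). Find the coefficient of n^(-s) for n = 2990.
μ(2990) = 1

Factor n = 2990 = 2 · 5 · 13 · 23. μ(n) = 0 if any exponent ≥ 2 (not squarefree); otherwise μ(n) = (−1)^{ω(n)} where ω(n) is the number of distinct prime factors. Applying: μ(2990) = 1.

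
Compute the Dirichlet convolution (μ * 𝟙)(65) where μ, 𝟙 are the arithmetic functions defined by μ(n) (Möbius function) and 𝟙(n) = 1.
(μ * 𝟙)(65) = 0

Divisors of 65: [1, 5, 13, 65]. For each d | 65:
  d = 1: μ(1) · 𝟙(65/1) = 1 · 1 = 1
  d = 5: μ(5) · 𝟙(65/5) = -1 · 1 = -1
  d = 13: μ(13) · 𝟙(65/13) = -1 · 1 = -1
  d = 65: μ(65) · 𝟙(65/65) = 1 · 1 = 1
Summing: (μ * 𝟙)(65) = 1 + -1 + -1 + 1 = 0.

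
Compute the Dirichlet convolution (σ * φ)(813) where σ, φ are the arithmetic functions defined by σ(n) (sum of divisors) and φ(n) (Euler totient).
(σ * φ)(813) = 3252

Divisors of 813: [1, 3, 271, 813]. For each d | 813:
  d = 1: σ(1) · φ(813/1) = 1 · 540 = 540
  d = 3: σ(3) · φ(813/3) = 4 · 270 = 1080
  d = 271: σ(271) · φ(813/271) = 272 · 2 = 544
  d = 813: σ(813) · φ(813/813) = 1088 · 1 = 1088
Summing: (σ * φ)(813) = 540 + 1080 + 544 + 1088 = 3252.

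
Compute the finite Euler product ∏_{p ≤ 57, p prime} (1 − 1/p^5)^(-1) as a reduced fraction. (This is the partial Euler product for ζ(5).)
∏ = 16271272514460981588256692497708850770212394550299268449499486458883457010851/15691809316785373562301814354101424660311534867697905028310662923501211484160

The primes p ≤ 57 are [2, 3, 5, 7, 11, 13, 17, 19, 23, 29, 31, 37, 41, 43, 47, 53]. For each prime, (1 − 1/p^5)^(-1) = p^5 / (p^5 − 1). The product is (1 − 1/2^5)^(-1), (1 − 1/3^5)^(-1), (1 − 1/5^5)^(-1), (1 − 1/7^5)^(-1), (1 − 1/11^5)^(-1), (1 − 1/13^5)^(-1), (1 − 1/17^5)^(-1), (1 − 1/19^5)^(-1), (1 − 1/23^5)^(-1), (1 − 1/29^5)^(-1), (1 − 1/31^5)^(-1), (1 − 1/37^5)^(-1), (1 − 1/41^5)^(-1), (1 − 1/43^5)^(-1), (1 − 1/47^5)^(-1), (1 − 1/53^5)^(-1) = ∏ p^5 / (p^5 − 1) = 16271272514460981588256692497708850770212394550299268449499486458883457010851/15691809316785373562301814354101424660311534867697905028310662923501211484160.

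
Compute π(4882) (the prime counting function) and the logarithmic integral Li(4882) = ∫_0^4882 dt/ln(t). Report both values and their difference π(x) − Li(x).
π(4882) = 653;  Li(4882) ≈ 670.41;  π(x) − Li(x) ≈ -17.41.

Direct count of primes ≤ 4882 gives π(4882) = 653. Numerical evaluation of the logarithmic integral gives Li(4882) ≈ 670.41. The difference π(x) − Li(x) ≈ -17.41 is typically negative for small/moderate x (Li(x) overestimates), though Littlewood's theorem shows this sign changes infinitely often.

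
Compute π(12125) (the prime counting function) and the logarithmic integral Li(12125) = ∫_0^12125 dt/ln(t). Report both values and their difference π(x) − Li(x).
π(12125) = 1452;  Li(12125) ≈ 1474.40;  π(x) − Li(x) ≈ -22.40.

Direct count of primes ≤ 12125 gives π(12125) = 1452. Numerical evaluation of the logarithmic integral gives Li(12125) ≈ 1474.40. The difference π(x) − Li(x) ≈ -22.40 is typically negative for small/moderate x (Li(x) overestimates), though Littlewood's theorem shows this sign changes infinitely often.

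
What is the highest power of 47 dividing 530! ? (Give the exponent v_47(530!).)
v_47(530!) = 11

Legendre's formula: v_p(n!) = Σ_{k ≥ 1} ⌊n / p^k⌋. For p = 47, n = 530, the terms are:
  ⌊530/47^1⌋ = ⌊530/47⌋ = 11
(the next term ⌊530/47^2⌋ = 0, terminating the sum). Summing: v_47(530!) = 11 = 11.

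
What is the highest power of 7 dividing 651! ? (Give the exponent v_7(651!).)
v_7(651!) = 107

Legendre's formula: v_p(n!) = Σ_{k ≥ 1} ⌊n / p^k⌋. For p = 7, n = 651, the terms are:
  ⌊651/7^1⌋ = ⌊651/7⌋ = 93
  ⌊651/7^2⌋ = ⌊651/49⌋ = 13
  ⌊651/7^3⌋ = ⌊651/343⌋ = 1
(the next term ⌊651/7^4⌋ = 0, terminating the sum). Summing: v_7(651!) = 93 + 13 + 1 = 107.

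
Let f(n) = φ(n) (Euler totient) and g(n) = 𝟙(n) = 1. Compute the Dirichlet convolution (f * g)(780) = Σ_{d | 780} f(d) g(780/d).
(φ * 𝟙)(780) = 780

Divisors of 780: [1, 2, 3, 4, 5, 6, 10, 12, 13, 15, 20, 26, 30, 39, 52, 60, 65, 78, 130, 156, 195, 260, 390, 780]. For each d | 780:
  d = 1: φ(1) · 𝟙(780/1) = 1 · 1 = 1
  d = 2: φ(2) · 𝟙(780/2) = 1 · 1 = 1
  d = 3: φ(3) · 𝟙(780/3) = 2 · 1 = 2
  d = 4: φ(4) · 𝟙(780/4) = 2 · 1 = 2
  d = 5: φ(5) · 𝟙(780/5) = 4 · 1 = 4
  d = 6: φ(6) · 𝟙(780/6) = 2 · 1 = 2
  d = 10: φ(10) · 𝟙(780/10) = 4 · 1 = 4
  d = 12: φ(12) · 𝟙(780/12) = 4 · 1 = 4
  d = 13: φ(13) · 𝟙(780/13) = 12 · 1 = 12
  d = 15: φ(15) · 𝟙(780/15) = 8 · 1 = 8
  d = 20: φ(20) · 𝟙(780/20) = 8 · 1 = 8
  d = 26: φ(26) · 𝟙(780/26) = 12 · 1 = 12
  d = 30: φ(30) · 𝟙(780/30) = 8 · 1 = 8
  d = 39: φ(39) · 𝟙(780/39) = 24 · 1 = 24
  d = 52: φ(52) · 𝟙(780/52) = 24 · 1 = 24
  d = 60: φ(60) · 𝟙(780/60) = 16 · 1 = 16
  d = 65: φ(65) · 𝟙(780/65) = 48 · 1 = 48
  d = 78: φ(78) · 𝟙(780/78) = 24 · 1 = 24
  d = 130: φ(130) · 𝟙(780/130) = 48 · 1 = 48
  d = 156: φ(156) · 𝟙(780/156) = 48 · 1 = 48
  d = 195: φ(195) · 𝟙(780/195) = 96 · 1 = 96
  d = 260: φ(260) · 𝟙(780/260) = 96 · 1 = 96
  d = 390: φ(390) · 𝟙(780/390) = 96 · 1 = 96
  d = 780: φ(780) · 𝟙(780/780) = 192 · 1 = 192
Summing: (φ * 𝟙)(780) = 1 + 1 + 2 + 2 + 4 + 2 + 4 + 4 + 12 + 8 + 8 + 12 + 8 + 24 + 24 + 16 + 48 + 24 + 48 + 48 + 96 + 96 + 96 + 192 = 780.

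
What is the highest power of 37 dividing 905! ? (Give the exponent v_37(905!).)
v_37(905!) = 24

Legendre's formula: v_p(n!) = Σ_{k ≥ 1} ⌊n / p^k⌋. For p = 37, n = 905, the terms are:
  ⌊905/37^1⌋ = ⌊905/37⌋ = 24
(the next term ⌊905/37^2⌋ = 0, terminating the sum). Summing: v_37(905!) = 24 = 24.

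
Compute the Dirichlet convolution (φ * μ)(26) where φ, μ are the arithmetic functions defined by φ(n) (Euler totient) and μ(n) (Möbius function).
(φ * μ)(26) = 0

Divisors of 26: [1, 2, 13, 26]. For each d | 26:
  d = 1: φ(1) · μ(26/1) = 1 · 1 = 1
  d = 2: φ(2) · μ(26/2) = 1 · -1 = -1
  d = 13: φ(13) · μ(26/13) = 12 · -1 = -12
  d = 26: φ(26) · μ(26/26) = 12 · 1 = 12
Summing: (φ * μ)(26) = 1 + -1 + -12 + 12 = 0.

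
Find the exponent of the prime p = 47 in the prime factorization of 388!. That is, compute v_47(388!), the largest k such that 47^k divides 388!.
v_47(388!) = 8

Legendre's formula: v_p(n!) = Σ_{k ≥ 1} ⌊n / p^k⌋. For p = 47, n = 388, the terms are:
  ⌊388/47^1⌋ = ⌊388/47⌋ = 8
(the next term ⌊388/47^2⌋ = 0, terminating the sum). Summing: v_47(388!) = 8 = 8.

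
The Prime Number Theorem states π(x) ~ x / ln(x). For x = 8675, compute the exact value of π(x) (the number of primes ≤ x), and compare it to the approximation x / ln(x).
π(8675) = 1079;  x/ln(x) ≈ 956.64;  relative error ≈ 11.34%.

Directly count primes up to 8675: π(8675) = 1079. The PNT approximation gives 8675/ln(8675) ≈ 8675/9.06820 ≈ 956.64. Relative error (π(x) − x/ln(x)) / π(x) ≈ 11.34%; the approximation is known to undercount slightly (Li(x) is a better estimate).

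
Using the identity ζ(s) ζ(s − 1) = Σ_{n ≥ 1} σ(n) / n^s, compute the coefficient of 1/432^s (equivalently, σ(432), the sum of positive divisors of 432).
σ(432) = 1240

In the product (Σ m^0/m^s)(Σ k / k^s) = Σ (Σ_{d | n} d) / n^s, the coefficient of 1/n^s is σ(n) = Σ_{d | n} d. For n = 432, divisors are [1, 2, 3, 4, 6, 8, 9, 12, 16, 18, 24, 27, 36, 48, 54, 72, 108, 144, 216, 432]; summing: σ(432) = 1240.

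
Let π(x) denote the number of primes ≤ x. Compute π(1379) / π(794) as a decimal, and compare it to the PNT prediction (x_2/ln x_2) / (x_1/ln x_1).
π(1379)/π(794) = 220/138 ≈ 1.5942;  PNT prediction ≈ 1.6042.

π(794) = 138 and π(1379) = 220, so π(1379)/π(794) ≈ 1.5942. The PNT-predicted ratio is (1379/ln(1379)) / (794/ln(794)) ≈ 1.6042. The two agree to within a few percent, as expected.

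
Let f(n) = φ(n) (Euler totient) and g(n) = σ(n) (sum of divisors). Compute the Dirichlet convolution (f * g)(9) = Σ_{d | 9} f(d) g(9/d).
(φ * σ)(9) = 27

Divisors of 9: [1, 3, 9]. For each d | 9:
  d = 1: φ(1) · σ(9/1) = 1 · 13 = 13
  d = 3: φ(3) · σ(9/3) = 2 · 4 = 8
  d = 9: φ(9) · σ(9/9) = 6 · 1 = 6
Summing: (φ * σ)(9) = 13 + 8 + 6 = 27.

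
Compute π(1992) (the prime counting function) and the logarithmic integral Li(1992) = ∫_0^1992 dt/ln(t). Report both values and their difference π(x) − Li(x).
π(1992) = 300;  Li(1992) ≈ 313.76;  π(x) − Li(x) ≈ -13.76.

Direct count of primes ≤ 1992 gives π(1992) = 300. Numerical evaluation of the logarithmic integral gives Li(1992) ≈ 313.76. The difference π(x) − Li(x) ≈ -13.76 is typically negative for small/moderate x (Li(x) overestimates), though Littlewood's theorem shows this sign changes infinitely often.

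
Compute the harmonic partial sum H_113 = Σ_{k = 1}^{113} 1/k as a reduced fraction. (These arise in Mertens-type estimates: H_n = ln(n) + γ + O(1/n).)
H_113 = 92269644494133624806164448254219916691626018956801/17379782769567790172972927968296006432665936992320

Direct summation: H_113 = 1 + 1/2 + ... + 1/113. The least common denominator is lcm(1, ..., 113) = 955888052326228459513511038256280353796626534577600; over this denominator the numerator is 955888052326228459513511038256280353796626534577600 + 477944026163114229756755519128140176898313267288800 + 318629350775409486504503679418760117932208844859200 + 238972013081557114878377759564070088449156633644400 + 191177610465245691902702207651256070759325306915520 + 159314675387704743252251839709380058966104422429600 + 136555436046604065644787291179468621970946647796800 + 119486006540778557439188879782035044224578316822200 + 106209783591803162168167893139586705977402948286400 + 95588805232622845951351103825628035379662653457760 + 86898913847838950864864639841480032163329684961600 + 79657337693852371626125919854690029483052211214800 + 73529850178940650731808541404329257984355887275200 + 68277718023302032822393645589734310985473323898400 + 63725870155081897300900735883752023586441768971840 + 59743003270389278719594439891017522112289158411100 + 56228708960366379971383002250369432576272149092800 + 53104891795901581084083946569793352988701474143200 + 50309897490854129448079528329277913357717186030400 + 47794402616311422975675551912814017689831326728880 + 45518478682201355214929097059822873990315549265600 + 43449456923919475432432319920740016081664842480800 + 41560350101140367804935262532881754512896805851200 + 39828668846926185813062959927345014741526105607400 + 38235522093049138380540441530251214151865061383104 + 36764925089470325365904270702164628992177943637600 + 35403261197267720722722631046528901992467649428800 + 34138859011651016411196822794867155492736661949200 + 32961656976766498603914173732975184613676777054400 + 31862935077540948650450367941876011793220884485920 + 30835098462136401919790678653428398509568597889600 + 29871501635194639359797219945508761056144579205550 + 28966304615946316954954879947160010721109894987200 + 28114354480183189985691501125184716288136074546400 + 27311087209320813128957458235893724394189329559360 + 26552445897950790542041973284896676494350737071600 + 25834812225033201608473271304223793345854771204800 + 25154948745427064724039764164638956678858593015200 + 24509950059646883577269513801443085994785295758400 + 23897201308155711487837775956407008844915663364440 + 23314342739664108768622220445275130580405525233600 + 22759239341100677607464548529911436995157774632800 + 22229954705261126965430489261773961716200617083200 + 21724728461959737716216159960370008040832421240400 + 21241956718360632433633578627917341195480589657280 + 20780175050570183902467631266440877256448402925600 + 20338043666515499138585341239495326676523968820800 + 19914334423463092906531479963672507370763052803700 + 19507919435229152234969613025638374567278092542400 + 19117761046524569190270220765125607075932530691552 + 18742902986788793323794334083456477525424049697600 + 18382462544735162682952135351082314496088971818800 + 18035623628796763387047378080307176486728802539200 + 17701630598633860361361315523264450996233824714400 + 17379782769567790172972927968296006432665936992320 + 17069429505825508205598411397433577746368330974600 + 16769965830284709816026509443092637785905728676800 + 16480828488383249301957086866487592306838388527200 + 16201492412308956940906966750106446674519093806400 + 15931467538770474325225183970938005896610442242960 + 15670295939774237041205098987807874652403713681600 + 15417549231068200959895339326714199254784298944800 + 15172826227400451738309699019940957996771849755200 + 14935750817597319679898609972754380528072289602775 + 14705970035788130146361708280865851596871177455040 + 14483152307973158477477439973580005360554947493600 + 14266985855615350141992702063526572444725769172800 + 14057177240091594992845750562592358144068037273200 + 13853450033713455934978420844293918170965601950400 + 13655543604660406564478729117946862197094664779680 + 13463212004594767035401563919102540194318683585600 + 13276222948975395271020986642448338247175368535800 + 13094356881181211774157685455565484298583925131200 + 12917406112516600804236635652111896672927385602400 + 12745174031016379460180147176750404717288353794368 + 12577474372713532362019882082319478339429296507600 + 12414130549691278694980662834497147451904240708800 + 12254975029823441788634756900721542997392647879200 + 12099848763623145057133051117168105744261095374400 + 11948600654077855743918887978203504422457831682220 + 11801087065755906907574210348842967330822549809600 + 11657171369832054384311110222637565290202762616800 + 11516723522002752524259169135617835587911163067200 + 11379619670550338803732274264955718497578887316400 + 11245741792073275994276600450073886515254429818560 + 11114977352630563482715244630886980858100308541600 + 10987218992255499534638057910991728204558925684800 + 10862364230979868858108079980185004020416210620200 + 10740315194676724264196753238834610716816028478400 + 10620978359180316216816789313958670597740294828640 + 10504264311277235818829791629189893997765126753600 + 10390087525285091951233815633220438628224201462800 + 10278366154045467306596892884476132836522865963200 + 10169021833257749569292670619747663338261984410400 + 10061979498170825889615905665855582671543437206080 + 9957167211731546453265739981836253685381526401850 + 9854516003363179994984649878930725296872438500800 + 9753959717614576117484806512819187283639046271200 + 9655434871982105651651626649053336907036631662400 + 9558880523262284595135110382562803537966265345776 + 9464238141843846133797138992636439146501252817600 + 9371451493394396661897167041728238762712024848800 + 9280466527439111257412728526760003434918704219200 + 9191231272367581341476067675541157248044485909400 + 9103695736440271042985819411964574798063109853120 + 9017811814398381693523689040153588243364401269600 + 8933533199310546350593561105198881811183425556800 + 8850815299316930180680657761632225498116912357200 + 8769615158956224399206523286754865631161711326400 + 8689891384783895086486463984148003216332968496160 + 8611604075011067202824423768074597781951590401600 + 8534714752912754102799205698716788873184165487300 + 8459186303771933270031071135011330564571916235200 = 5074830447177349364339044653982095418039431042624055, so H_113 = 5074830447177349364339044653982095418039431042624055/955888052326228459513511038256280353796626534577600; reducing by gcd(5074830447177349364339044653982095418039431042624055, 955888052326228459513511038256280353796626534577600) = 55 gives 92269644494133624806164448254219916691626018956801/17379782769567790172972927968296006432665936992320 ≈ 5.30902. (The PNT-adjacent estimate ln(113) + γ ≈ 5.30460 matches within O(1/n).)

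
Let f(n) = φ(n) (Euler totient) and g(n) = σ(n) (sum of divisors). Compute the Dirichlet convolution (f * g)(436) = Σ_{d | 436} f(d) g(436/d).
(φ * σ)(436) = 2616

Divisors of 436: [1, 2, 4, 109, 218, 436]. For each d | 436:
  d = 1: φ(1) · σ(436/1) = 1 · 770 = 770
  d = 2: φ(2) · σ(436/2) = 1 · 330 = 330
  d = 4: φ(4) · σ(436/4) = 2 · 110 = 220
  d = 109: φ(109) · σ(436/109) = 108 · 7 = 756
  d = 218: φ(218) · σ(436/218) = 108 · 3 = 324
  d = 436: φ(436) · σ(436/436) = 216 · 1 = 216
Summing: (φ * σ)(436) = 770 + 330 + 220 + 756 + 324 + 216 = 2616.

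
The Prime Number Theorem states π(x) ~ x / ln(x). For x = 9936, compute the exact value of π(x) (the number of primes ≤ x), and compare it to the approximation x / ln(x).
π(9936) = 1225;  x/ln(x) ≈ 1079.54;  relative error ≈ 11.87%.

Directly count primes up to 9936: π(9936) = 1225. The PNT approximation gives 9936/ln(9936) ≈ 9936/9.20392 ≈ 1079.54. Relative error (π(x) − x/ln(x)) / π(x) ≈ 11.87%; the approximation is known to undercount slightly (Li(x) is a better estimate).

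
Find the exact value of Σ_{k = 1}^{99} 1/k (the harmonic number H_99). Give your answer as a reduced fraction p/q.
H_99 = 360968703235711654233892612988250163157207/69720375229712477164533808935312303556800

Direct summation: H_99 = 1 + 1/2 + ... + 1/99. The least common denominator is lcm(1, ..., 99) = 69720375229712477164533808935312303556800; over this denominator the numerator is 69720375229712477164533808935312303556800 + 34860187614856238582266904467656151778400 + 23240125076570825721511269645104101185600 + 17430093807428119291133452233828075889200 + 13944075045942495432906761787062460711360 + 11620062538285412860755634822552050592800 + 9960053604244639594933401276473186222400 + 8715046903714059645566726116914037944600 + 7746708358856941907170423215034700395200 + 6972037522971247716453380893531230355680 + 6338215929973861560412164448664754868800 + 5810031269142706430377817411276025296400 + 5363105786900959781887216071947100273600 + 4980026802122319797466700638236593111200 + 4648025015314165144302253929020820237120 + 4357523451857029822783363058457018972300 + 4101198542924263362619635819724253150400 + 3873354179428470953585211607517350197600 + 3669493433142761956028095207121700187200 + 3486018761485623858226690446765615177840 + 3320017868081546531644467092157728740800 + 3169107964986930780206082224332377434400 + 3031320662161412050631904736317926241600 + 2905015634571353215188908705638012648200 + 2788815009188499086581352357412492142272 + 2681552893450479890943608035973550136800 + 2582236119618980635723474405011566798400 + 2490013401061159898733350319118296555600 + 2404150869990085419466683066734907019200 + 2324012507657082572151126964510410118560 + 2249044362248789585952703514042332372800 + 2178761725928514911391681529228509486150 + 2112738643324620520137388149554918289600 + 2050599271462131681309817909862126575200 + 1992010720848927918986680255294637244480 + 1936677089714235476792605803758675098800 + 1884334465667904788230643484738170366400 + 1834746716571380978014047603560850093600 + 1787701928966986593962405357315700091200 + 1743009380742811929113345223382807588920 + 1700496956822255540598385583788104964800 + 1660008934040773265822233546078864370400 + 1621404075109592492198460672914239617600 + 1584553982493465390103041112166188717200 + 1549341671771388381434084643006940079040 + 1515660331080706025315952368158963120800 + 1483412238930052705628378913517283054400 + 1452507817285676607594454352819006324100 + 1422864800606377084990485896639026603200 + 1394407504594249543290676178706246071136 + 1367066180974754454206545273241417716800 + 1340776446725239945471804017986775068400 + 1315478777919103342727052998779477425600 + 1291118059809490317861737202505783399200 + 1267643185994772312082432889732950973760 + 1245006700530579949366675159559148277800 + 1223164477714253985342698402373900062400 + 1202075434995042709733341533367453509600 + 1181701275079872494314132354835801755200 + 1162006253828541286075563482255205059280 + 1142956970978893068271046048119873828800 + 1124522181124394792976351757021166186400 + 1106672622693848843881489030719242913600 + 1089380862964257455695840764614254743075 + 1072621157380191956377443214389420054720 + 1056369321662310260068694074777459144800 + 1040602615368842942754235954258392590400 + 1025299635731065840654908954931063287600 + 1010440220720470683543968245439308747200 + 996005360424463959493340127647318622240 + 981977115911443340345546604722708500800 + 968338544857117738396302901879337549400 + 955073633283732563897723410072771281600 + 942167232833952394115321742369085183200 + 929605003062833028860450785804164047424 + 917373358285690489007023801780425046800 + 905459418567694508630309206952107838400 + 893850964483493296981202678657850045600 + 882536395312816166639668467535598779200 + 871504690371405964556672611691403794460 + 860745373206326878574491468337188932800 + 850248478411127770299192791894052482400 + 840004520839909363428118179943521729600 + 830004467020386632911116773039432185200 + 820239708584852672523927163944850630080 + 810702037554796246099230336457119808800 + 801383623330028473155561022244969006400 + 792276991246732695051520556083094358600 + 783375002581039069264424819497891051200 + 774670835885694190717042321503470039520 + 766157969557279968841030867421014324800 + 757830165540353012657976184079481560400 + 749681454082929861984234504680777457600 + 741706119465026352814189456758641527200 + 733898686628552391205619041424340037440 + 726253908642838303797227176409503162050 + 718766754945489455304472257065075294400 + 711432400303188542495242948319513301600 + 704246214441540173379129383184972763200 = 360968703235711654233892612988250163157207, so H_99 = 360968703235711654233892612988250163157207/69720375229712477164533808935312303556800 (already in lowest terms) ≈ 5.17738. (The PNT-adjacent estimate ln(99) + γ ≈ 5.17234 matches within O(1/n).)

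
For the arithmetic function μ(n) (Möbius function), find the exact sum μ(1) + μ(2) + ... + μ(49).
Σ_{n ≤ 49} μ(n) = -3

Compute μ(n) for each 1 ≤ n ≤ 49: μ(1) = 1, μ(2) = -1, μ(3) = -1, μ(4) = 0, μ(5) = -1, μ(6) = 1, μ(7) = -1, μ(8) = 0, μ(9) = 0, μ(10) = 1, μ(11) = -1, μ(12) = 0, μ(13) = -1, μ(14) = 1, μ(15) = 1, μ(16) = 0, μ(17) = -1, μ(18) = 0, μ(19) = -1, μ(20) = 0, μ(21) = 1, μ(22) = 1, μ(23) = -1, μ(24) = 0, μ(25) = 0, μ(26) = 1, μ(27) = 0, μ(28) = 0, μ(29) = -1, μ(30) = -1, μ(31) = -1, μ(32) = 0, μ(33) = 1, μ(34) = 1, μ(35) = 1, μ(36) = 0, μ(37) = -1, μ(38) = 1, μ(39) = 1, μ(40) = 0, μ(41) = -1, μ(42) = -1, μ(43) = -1, μ(44) = 0, μ(45) = 0, μ(46) = 1, μ(47) = -1, μ(48) = 0, μ(49) = 0. Summing all 49 values: -3. (Mertens function M(x) = Σ_{n ≤ x} μ(n); on average M(x) should be small (PNT ⟺ M(x) = o(x)).)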